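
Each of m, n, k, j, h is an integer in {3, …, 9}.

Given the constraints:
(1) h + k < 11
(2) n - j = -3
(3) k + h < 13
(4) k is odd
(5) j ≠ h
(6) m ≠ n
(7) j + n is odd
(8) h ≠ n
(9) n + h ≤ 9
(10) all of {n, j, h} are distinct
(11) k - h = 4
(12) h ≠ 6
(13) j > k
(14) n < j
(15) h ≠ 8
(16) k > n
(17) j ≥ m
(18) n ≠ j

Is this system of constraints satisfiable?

Setting (m, n, k, j, h) = (9, 6, 7, 9, 3) satisfies everything: constraint 1: h + k = 10; constraint 2: n - j = -3; constraint 3: k + h = 10, and the others follow.

Satisfiable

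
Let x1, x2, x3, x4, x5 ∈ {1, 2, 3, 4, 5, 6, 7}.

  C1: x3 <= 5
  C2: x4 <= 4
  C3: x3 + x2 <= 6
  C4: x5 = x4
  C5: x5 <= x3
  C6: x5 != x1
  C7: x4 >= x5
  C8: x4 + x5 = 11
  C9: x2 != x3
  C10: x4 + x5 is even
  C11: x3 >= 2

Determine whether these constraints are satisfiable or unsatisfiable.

From constraint 2: x4 ≤ 4. From constraints 1 and 5: x5 ≤ x3 ≤ 5. Hence x4 + x5 ≤ 9. But constraint 8 requires x4 + x5 = 11, and 11 > 9. Contradiction.

Unsatisfiable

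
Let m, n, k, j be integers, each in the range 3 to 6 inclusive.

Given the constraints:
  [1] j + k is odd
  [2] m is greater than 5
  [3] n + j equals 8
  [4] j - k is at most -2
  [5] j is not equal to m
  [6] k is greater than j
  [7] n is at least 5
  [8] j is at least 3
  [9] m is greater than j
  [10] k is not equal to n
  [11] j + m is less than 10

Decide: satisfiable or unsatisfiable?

Take m = 6, n = 5, k = 6, j = 3. Then constraint 3: n + j = 8; constraint 4: j - k = -3; constraint 11: j + m = 9, and every other listed constraint is also met.

Satisfiable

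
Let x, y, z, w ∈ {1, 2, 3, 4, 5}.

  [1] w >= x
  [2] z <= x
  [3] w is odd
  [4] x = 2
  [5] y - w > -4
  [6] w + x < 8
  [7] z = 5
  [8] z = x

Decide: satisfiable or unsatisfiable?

Unsatisfiable

Constraint 7 fixes z = 5 and constraint 4 fixes x = 2, but constraint 8 requires z = x. Since 5 ≠ 2, contradiction.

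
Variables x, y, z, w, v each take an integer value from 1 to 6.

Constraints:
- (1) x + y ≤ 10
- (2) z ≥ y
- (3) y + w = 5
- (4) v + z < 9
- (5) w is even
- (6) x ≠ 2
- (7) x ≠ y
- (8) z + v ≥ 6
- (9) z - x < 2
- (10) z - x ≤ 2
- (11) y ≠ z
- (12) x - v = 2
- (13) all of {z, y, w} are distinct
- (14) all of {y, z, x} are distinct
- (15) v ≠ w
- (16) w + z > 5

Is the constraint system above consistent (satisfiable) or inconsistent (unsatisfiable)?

Satisfiable

Setting (x, y, z, w, v) = (5, 3, 4, 2, 3) satisfies everything: constraint 1: x + y = 8; constraint 3: y + w = 5; constraint 4: v + z = 7, and the others follow.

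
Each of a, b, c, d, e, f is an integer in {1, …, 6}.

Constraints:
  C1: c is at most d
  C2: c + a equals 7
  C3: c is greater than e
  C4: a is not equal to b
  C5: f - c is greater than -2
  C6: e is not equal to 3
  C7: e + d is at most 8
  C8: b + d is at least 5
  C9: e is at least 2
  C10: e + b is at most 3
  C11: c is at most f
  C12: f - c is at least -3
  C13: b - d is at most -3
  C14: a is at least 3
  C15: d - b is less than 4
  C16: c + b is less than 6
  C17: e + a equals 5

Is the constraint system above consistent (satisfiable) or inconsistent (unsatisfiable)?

Satisfiable

Try a = 3, b = 1, c = 4, d = 4, e = 2, f = 4.
Check constraint 2: c + a = 7; constraint 5: f - c = 0; constraint 7: e + d = 6. The remaining constraints are straightforward to verify.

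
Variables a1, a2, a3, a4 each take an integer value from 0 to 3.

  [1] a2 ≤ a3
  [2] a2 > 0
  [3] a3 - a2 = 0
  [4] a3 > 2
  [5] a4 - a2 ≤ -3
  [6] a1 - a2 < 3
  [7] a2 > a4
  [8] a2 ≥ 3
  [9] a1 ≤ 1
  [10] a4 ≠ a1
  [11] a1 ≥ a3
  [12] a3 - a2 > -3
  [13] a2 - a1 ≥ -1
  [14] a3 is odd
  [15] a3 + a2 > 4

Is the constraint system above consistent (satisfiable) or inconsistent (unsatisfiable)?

Unsatisfiable

From constraints 1 and 8: a3 ≥ a2 and a2 ≥ 3, so a3 ≥ 3. From constraints 9 and 11: a3 ≤ a1 and a1 ≤ 1, so a3 ≤ 1. But 1 < 3, so no value of a3 works.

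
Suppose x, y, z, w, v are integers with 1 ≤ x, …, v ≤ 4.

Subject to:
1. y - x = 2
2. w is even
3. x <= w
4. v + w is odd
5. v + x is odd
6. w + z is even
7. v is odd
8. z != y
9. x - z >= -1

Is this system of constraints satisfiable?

The assignment x = 2, y = 4, z = 2, w = 2, v = 1 works:
  constraint 1 holds since y - x = 2.
  constraint 2 holds since w = 2 is even.
  constraint 9 holds since x - z = 0.
The rest check out directly.

Satisfiable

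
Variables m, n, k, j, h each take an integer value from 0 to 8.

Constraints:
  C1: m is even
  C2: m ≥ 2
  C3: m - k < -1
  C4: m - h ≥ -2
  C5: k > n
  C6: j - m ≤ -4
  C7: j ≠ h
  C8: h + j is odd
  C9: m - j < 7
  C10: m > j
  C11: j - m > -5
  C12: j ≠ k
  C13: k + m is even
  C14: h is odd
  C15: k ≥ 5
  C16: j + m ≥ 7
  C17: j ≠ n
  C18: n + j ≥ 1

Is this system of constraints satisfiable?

One satisfying assignment is m = 6, n = 1, k = 8, j = 2, h = 5.
For the less obvious constraints — constraint 3: m - k = -2; constraint 4: m - h = 1 — and the others hold by inspection.

Satisfiable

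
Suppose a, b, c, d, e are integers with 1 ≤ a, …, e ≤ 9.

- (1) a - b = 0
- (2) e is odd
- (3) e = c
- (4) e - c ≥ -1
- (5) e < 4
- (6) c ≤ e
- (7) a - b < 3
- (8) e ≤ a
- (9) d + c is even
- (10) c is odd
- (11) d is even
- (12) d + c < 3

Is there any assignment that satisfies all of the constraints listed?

Constraint 11 makes d even and constraint 10 makes c odd, so d + c must be odd. Constraint 9 says d + c is even — contradiction.

Unsatisfiable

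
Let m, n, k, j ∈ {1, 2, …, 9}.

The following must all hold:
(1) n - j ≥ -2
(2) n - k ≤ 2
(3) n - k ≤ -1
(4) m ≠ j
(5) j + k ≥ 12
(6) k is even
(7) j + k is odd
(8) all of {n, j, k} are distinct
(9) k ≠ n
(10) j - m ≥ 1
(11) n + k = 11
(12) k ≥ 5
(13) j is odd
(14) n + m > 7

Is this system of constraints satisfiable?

One satisfying assignment is m = 5, n = 5, k = 6, j = 7.
For the less obvious constraints — constraint 1: n - j = -2; constraint 2: n - k = -1 — and the others hold by inspection.

Satisfiable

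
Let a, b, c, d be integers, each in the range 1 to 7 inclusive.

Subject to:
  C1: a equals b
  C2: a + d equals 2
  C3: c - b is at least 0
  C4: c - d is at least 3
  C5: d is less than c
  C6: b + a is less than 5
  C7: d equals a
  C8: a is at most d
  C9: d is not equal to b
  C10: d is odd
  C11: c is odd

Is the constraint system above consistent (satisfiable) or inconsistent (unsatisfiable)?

From constraints 1 and 7, d = a = b, so d = b. But constraint 9 says d ≠ b. Contradiction.

Unsatisfiable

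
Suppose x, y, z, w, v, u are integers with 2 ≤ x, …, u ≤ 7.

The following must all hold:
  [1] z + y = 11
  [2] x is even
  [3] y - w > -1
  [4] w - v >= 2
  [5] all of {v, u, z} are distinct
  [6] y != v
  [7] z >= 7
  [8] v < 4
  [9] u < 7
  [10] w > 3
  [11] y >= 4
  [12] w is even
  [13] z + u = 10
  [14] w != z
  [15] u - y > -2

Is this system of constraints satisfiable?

One satisfying assignment is x = 4, y = 4, z = 7, w = 4, v = 2, u = 3.
For the less obvious constraints — constraint 1: z + y = 11; constraint 3: y - w = 0 — and the others hold by inspection.

Satisfiable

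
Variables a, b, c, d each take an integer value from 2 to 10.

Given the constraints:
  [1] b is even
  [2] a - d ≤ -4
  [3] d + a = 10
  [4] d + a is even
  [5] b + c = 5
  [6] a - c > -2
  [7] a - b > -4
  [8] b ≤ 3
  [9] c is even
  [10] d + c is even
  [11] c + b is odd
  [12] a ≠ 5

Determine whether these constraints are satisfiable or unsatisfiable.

Unsatisfiable

Constraint 9 makes c even and constraint 1 makes b even, so c + b must be even. Constraint 11 says c + b is odd — contradiction.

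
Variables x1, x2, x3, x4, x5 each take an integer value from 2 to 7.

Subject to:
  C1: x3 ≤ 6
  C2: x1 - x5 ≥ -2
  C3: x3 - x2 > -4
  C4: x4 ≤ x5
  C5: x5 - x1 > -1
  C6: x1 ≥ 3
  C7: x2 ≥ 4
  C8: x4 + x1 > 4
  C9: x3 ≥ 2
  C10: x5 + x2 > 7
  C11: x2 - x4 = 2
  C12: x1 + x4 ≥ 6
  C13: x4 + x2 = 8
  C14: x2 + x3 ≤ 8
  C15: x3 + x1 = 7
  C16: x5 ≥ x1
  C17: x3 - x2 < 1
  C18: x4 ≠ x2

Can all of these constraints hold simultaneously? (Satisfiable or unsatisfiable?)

Satisfiable

The assignment x1 = 4, x2 = 5, x3 = 3, x4 = 3, x5 = 5 works:
  constraint 2 holds since x1 - x5 = -1.
  constraint 3 holds since x3 - x2 = -2.
The rest check out directly.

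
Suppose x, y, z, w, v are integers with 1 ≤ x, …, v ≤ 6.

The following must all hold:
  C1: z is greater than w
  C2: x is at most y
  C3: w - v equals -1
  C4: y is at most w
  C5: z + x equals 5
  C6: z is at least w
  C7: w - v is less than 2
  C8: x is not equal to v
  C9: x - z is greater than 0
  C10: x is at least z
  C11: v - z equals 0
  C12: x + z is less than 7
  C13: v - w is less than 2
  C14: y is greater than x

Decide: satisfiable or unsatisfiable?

Unsatisfiable

Constraints 1, 4, 9, and 14 give z < x, x < y, y ≤ w, w < z. Chaining: z < x < y ≤ w < z, which forces z < z — impossible.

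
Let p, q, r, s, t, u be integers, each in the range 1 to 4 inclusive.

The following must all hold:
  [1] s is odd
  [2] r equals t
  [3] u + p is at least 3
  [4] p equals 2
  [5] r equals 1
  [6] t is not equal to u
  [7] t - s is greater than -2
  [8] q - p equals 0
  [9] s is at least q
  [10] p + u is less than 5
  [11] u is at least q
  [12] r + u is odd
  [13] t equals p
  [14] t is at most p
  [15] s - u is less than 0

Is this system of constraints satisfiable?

Constraint 5 fixes r = 1 and constraint 4 fixes p = 2. Constraints 2 and 13 give r = t = p, so r = p. But 1 ≠ 2 — contradiction.

Unsatisfiable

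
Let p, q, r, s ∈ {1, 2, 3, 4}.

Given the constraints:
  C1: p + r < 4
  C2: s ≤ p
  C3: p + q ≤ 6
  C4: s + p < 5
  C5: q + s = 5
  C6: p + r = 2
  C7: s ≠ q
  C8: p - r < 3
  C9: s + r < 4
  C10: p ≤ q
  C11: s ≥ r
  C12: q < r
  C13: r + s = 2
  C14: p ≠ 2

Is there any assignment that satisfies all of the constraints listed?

Constraints 2, 10, 11, and 12 give s ≤ p, p ≤ q, q < r, r ≤ s. Chaining: s ≤ p ≤ q < r ≤ s, which forces s < s — impossible.

Unsatisfiable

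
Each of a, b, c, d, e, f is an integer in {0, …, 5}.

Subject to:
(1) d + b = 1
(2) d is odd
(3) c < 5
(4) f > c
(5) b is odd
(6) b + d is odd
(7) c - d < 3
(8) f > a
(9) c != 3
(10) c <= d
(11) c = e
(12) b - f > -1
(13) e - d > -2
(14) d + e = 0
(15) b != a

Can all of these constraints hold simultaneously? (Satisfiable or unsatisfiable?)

Constraint 5 makes b odd and constraint 2 makes d odd, so b + d must be even. Constraint 6 says b + d is odd — contradiction.

Unsatisfiable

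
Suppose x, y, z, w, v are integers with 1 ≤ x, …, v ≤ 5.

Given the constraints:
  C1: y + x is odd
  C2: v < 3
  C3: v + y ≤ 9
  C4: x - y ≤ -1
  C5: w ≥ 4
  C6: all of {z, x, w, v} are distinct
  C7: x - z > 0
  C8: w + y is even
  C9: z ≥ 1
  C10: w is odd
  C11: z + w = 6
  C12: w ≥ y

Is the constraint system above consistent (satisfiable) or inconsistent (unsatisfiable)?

Satisfiable

The assignment x = 4, y = 5, z = 1, w = 5, v = 2 works:
  constraint 3 holds since v + y = 7.
  constraint 4 holds since x - y = -1.
The rest check out directly.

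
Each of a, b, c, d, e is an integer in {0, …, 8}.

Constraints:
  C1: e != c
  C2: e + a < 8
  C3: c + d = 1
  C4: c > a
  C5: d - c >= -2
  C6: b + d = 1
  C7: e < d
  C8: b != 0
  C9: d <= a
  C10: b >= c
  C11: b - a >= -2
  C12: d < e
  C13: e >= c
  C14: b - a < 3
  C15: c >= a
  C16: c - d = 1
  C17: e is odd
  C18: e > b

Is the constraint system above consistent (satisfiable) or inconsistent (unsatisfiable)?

Constraints 4, 7, 9, 10, and 18 give a < c, c ≤ b, b < e, e < d, d ≤ a. Chaining: a < c ≤ b < e < d ≤ a, which forces a < a — impossible.

Unsatisfiable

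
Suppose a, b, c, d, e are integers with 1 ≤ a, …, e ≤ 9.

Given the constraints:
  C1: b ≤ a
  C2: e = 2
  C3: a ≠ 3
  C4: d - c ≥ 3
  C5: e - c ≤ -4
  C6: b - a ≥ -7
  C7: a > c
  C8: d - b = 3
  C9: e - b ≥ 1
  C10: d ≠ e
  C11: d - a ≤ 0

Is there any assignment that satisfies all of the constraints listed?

Constraints 4, 5, 6, 9, and 11 give b − a ≥ -7, a − d ≥ 0, d − c ≥ 3, c − e ≥ 4, e − b ≥ 1.
Adding all 5 inequalities: the left sides telescope to 0, and the right sides sum to (-7) + 0 + 3 + 4 + 1 = 1. So 0 ≥ 1, which is false.

Unsatisfiable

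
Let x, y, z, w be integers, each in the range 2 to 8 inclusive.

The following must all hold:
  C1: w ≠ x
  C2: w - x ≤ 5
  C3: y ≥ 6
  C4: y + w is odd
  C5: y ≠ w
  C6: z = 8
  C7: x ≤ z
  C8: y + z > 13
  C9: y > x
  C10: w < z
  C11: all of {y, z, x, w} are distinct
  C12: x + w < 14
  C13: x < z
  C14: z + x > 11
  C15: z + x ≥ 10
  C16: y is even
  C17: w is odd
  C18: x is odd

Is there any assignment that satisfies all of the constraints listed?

Satisfiable

Setting (x, y, z, w) = (5, 6, 8, 7) satisfies everything: constraint 2: w - x = 2; constraint 8: y + z = 14; constraint 12: x + w = 12, and the others follow.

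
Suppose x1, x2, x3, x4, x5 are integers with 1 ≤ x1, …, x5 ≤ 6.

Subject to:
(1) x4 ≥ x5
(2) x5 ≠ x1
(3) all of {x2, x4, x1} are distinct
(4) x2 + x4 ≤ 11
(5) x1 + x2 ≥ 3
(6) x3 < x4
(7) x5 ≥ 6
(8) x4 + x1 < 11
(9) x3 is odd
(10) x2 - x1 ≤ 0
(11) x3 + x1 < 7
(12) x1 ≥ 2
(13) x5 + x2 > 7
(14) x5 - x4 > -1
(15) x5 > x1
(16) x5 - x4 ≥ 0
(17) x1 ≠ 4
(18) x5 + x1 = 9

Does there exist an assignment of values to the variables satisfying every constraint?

Satisfiable

Take x1 = 3, x2 = 2, x3 = 1, x4 = 6, x5 = 6. Then constraint 4: x2 + x4 = 8; constraint 5: x1 + x2 = 5, and every other listed constraint is also met.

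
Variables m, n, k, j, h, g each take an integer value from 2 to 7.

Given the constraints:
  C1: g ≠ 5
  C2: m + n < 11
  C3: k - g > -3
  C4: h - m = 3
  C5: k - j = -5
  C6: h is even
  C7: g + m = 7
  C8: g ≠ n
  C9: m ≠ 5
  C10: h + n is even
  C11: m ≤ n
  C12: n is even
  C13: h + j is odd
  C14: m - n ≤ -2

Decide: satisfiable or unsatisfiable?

Setting (m, n, k, j, h, g) = (3, 6, 2, 7, 6, 4) satisfies everything: constraint 2: m + n = 9; constraint 3: k - g = -2, and the others follow.

Satisfiable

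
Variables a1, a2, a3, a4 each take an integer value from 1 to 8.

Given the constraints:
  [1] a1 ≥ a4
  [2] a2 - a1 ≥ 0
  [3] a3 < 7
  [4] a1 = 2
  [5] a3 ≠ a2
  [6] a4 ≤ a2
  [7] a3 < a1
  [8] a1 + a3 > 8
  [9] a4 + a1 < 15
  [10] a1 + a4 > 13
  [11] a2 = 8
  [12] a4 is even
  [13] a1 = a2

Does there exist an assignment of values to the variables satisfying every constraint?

Constraint 4 fixes a1 = 2 and constraint 11 fixes a2 = 8, but constraint 13 requires a1 = a2. Since 2 ≠ 8, contradiction.

Unsatisfiable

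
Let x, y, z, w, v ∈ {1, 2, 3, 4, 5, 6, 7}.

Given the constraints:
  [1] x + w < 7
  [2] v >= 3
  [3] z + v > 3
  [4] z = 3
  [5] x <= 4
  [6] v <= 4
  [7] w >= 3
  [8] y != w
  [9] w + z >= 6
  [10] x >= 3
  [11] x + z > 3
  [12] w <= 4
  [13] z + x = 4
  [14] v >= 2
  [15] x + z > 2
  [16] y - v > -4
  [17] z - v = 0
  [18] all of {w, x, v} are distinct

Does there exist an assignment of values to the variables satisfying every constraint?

Unsatisfiable

Constraints 2, 5, 6, 7, 10, and 12 confine each of w, x, v to the 2 values {3, 4}.
Constraint 18 requires all 3 of them to be distinct, but only 2 values are available — impossible by the pigeonhole principle.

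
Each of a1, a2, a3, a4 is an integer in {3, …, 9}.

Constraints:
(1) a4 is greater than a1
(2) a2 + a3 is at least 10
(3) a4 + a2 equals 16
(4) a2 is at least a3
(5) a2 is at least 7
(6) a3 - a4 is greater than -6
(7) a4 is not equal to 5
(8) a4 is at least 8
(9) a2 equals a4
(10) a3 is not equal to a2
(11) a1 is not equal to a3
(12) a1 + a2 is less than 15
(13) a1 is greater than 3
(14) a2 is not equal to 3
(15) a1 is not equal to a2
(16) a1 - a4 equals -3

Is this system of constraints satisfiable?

Take a1 = 5, a2 = 8, a3 = 3, a4 = 8. Then constraint 2: a2 + a3 = 11; constraint 3: a4 + a2 = 16; constraint 6: a3 - a4 = -5, and every other listed constraint is also met.

Satisfiable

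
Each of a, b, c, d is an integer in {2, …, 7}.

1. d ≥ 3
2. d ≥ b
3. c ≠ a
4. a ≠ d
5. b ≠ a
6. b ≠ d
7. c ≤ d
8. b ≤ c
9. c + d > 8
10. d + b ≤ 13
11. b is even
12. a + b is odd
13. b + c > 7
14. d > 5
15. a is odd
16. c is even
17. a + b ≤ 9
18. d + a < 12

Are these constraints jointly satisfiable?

Satisfiable

The assignment a = 3, b = 4, c = 4, d = 7 works:
  constraint 9 holds since c + d = 11.
  constraint 10 holds since d + b = 11.
  constraint 13 holds since b + c = 8.
The rest check out directly.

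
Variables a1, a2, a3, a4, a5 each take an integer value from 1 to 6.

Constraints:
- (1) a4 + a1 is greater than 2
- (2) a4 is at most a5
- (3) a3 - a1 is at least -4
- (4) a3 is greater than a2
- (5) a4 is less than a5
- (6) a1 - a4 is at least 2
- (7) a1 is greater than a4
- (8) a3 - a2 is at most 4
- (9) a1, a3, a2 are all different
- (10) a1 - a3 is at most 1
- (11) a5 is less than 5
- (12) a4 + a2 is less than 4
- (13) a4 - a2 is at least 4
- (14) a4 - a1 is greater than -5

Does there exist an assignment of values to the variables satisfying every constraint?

Unsatisfiable

Constraints 6, 8, 10, and 13 give a2 − a3 ≥ -4, a3 − a1 ≥ -1, a1 − a4 ≥ 2, a4 − a2 ≥ 4.
Adding all 4 inequalities: the left sides telescope to 0, and the right sides sum to (-4) + (-1) + 2 + 4 = 1. So 0 ≥ 1, which is false.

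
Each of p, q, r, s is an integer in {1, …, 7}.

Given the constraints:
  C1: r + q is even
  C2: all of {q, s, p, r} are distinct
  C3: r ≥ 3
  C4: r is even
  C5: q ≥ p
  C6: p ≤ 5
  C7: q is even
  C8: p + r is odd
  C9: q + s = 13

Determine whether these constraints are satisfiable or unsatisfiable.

One satisfying assignment is p = 1, q = 6, r = 4, s = 7.
For the less obvious constraints — constraint 1: r + q = 10 is even; constraint 2: values 6, 7, 1, 4 are distinct; constraint 9: q + s = 13 — and the others hold by inspection.

Satisfiable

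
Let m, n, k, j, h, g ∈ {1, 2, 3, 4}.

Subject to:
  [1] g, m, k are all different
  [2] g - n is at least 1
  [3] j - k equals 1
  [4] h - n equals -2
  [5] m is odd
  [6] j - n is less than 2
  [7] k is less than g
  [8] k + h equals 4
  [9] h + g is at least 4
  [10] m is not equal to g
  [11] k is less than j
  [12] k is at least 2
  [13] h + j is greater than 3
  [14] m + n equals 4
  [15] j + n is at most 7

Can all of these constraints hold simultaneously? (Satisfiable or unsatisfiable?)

Satisfiable

One satisfying assignment is m = 1, n = 3, k = 3, j = 4, h = 1, g = 4.
For the less obvious constraints — constraint 2: g - n = 1; constraint 3: j - k = 1 — and the others hold by inspection.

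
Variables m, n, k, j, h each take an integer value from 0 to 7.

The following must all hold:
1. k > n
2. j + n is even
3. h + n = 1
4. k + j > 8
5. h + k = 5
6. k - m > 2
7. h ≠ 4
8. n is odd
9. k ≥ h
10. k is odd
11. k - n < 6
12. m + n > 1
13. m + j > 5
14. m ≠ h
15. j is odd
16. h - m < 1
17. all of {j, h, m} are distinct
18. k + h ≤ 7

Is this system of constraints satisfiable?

Satisfiable

One satisfying assignment is m = 1, n = 1, k = 5, j = 5, h = 0.
For the less obvious constraints — constraint 3: h + n = 1; constraint 4: k + j = 10; constraint 5: h + k = 5 — and the others hold by inspection.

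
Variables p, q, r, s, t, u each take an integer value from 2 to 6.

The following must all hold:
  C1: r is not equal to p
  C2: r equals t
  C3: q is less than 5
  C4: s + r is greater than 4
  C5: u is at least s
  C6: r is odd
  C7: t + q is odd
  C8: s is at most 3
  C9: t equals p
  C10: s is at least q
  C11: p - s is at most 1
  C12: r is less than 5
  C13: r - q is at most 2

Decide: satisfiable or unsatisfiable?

From constraints 2 and 9, r = t = p, so r = p. But constraint 1 says r ≠ p. Contradiction.

Unsatisfiable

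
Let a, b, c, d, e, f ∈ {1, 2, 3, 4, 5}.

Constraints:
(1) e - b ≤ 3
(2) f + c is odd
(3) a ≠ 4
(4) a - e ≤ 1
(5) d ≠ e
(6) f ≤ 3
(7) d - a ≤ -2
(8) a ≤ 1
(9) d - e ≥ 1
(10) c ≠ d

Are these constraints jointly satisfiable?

Constraints 4, 7, and 9 give d − e ≥ 1, e − a ≥ -1, a − d ≥ 2.
Adding all 3 inequalities: the left sides telescope to 0, and the right sides sum to 1 + (-1) + 2 = 2. So 0 ≥ 2, which is false.

Unsatisfiable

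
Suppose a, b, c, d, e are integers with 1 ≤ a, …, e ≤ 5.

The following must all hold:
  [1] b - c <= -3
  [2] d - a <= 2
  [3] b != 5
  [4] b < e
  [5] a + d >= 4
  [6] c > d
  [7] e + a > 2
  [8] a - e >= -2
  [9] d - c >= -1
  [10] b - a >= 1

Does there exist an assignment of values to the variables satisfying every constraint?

Unsatisfiable

Constraints 1, 2, 9, and 10 give c − b ≥ 3, b − a ≥ 1, a − d ≥ -2, d − c ≥ -1.
Adding all 4 inequalities: the left sides telescope to 0, and the right sides sum to 3 + 1 + (-2) + (-1) = 1. So 0 ≥ 1, which is false.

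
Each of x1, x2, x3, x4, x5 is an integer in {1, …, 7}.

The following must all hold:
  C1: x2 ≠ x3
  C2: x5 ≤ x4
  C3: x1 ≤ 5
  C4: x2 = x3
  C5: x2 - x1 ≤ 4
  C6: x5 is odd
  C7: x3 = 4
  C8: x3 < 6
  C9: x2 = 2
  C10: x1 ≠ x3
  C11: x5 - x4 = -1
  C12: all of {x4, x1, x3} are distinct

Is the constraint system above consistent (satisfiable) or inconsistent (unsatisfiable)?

Constraint 9 fixes x2 = 2 and constraint 7 fixes x3 = 4, but constraint 4 requires x2 = x3. Since 2 ≠ 4, contradiction.

Unsatisfiable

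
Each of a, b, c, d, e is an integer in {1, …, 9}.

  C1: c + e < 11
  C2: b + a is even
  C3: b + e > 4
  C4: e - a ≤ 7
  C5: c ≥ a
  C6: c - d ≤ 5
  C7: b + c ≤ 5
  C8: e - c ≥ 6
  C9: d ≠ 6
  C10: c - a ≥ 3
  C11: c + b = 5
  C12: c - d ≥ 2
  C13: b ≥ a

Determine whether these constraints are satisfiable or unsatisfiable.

Unsatisfiable

Constraints 4, 8, and 10 give a − e ≥ -7, e − c ≥ 6, c − a ≥ 3.
Adding all 3 inequalities: the left sides telescope to 0, and the right sides sum to (-7) + 6 + 3 = 2. So 0 ≥ 2, which is false.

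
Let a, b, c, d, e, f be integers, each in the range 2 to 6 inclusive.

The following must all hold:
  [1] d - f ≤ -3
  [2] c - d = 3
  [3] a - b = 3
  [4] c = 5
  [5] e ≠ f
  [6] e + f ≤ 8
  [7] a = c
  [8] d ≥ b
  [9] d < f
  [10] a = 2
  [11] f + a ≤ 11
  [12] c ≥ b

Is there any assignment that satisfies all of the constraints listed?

Constraint 10 fixes a = 2 and constraint 4 fixes c = 5, but constraint 7 requires a = c. Since 2 ≠ 5, contradiction.

Unsatisfiable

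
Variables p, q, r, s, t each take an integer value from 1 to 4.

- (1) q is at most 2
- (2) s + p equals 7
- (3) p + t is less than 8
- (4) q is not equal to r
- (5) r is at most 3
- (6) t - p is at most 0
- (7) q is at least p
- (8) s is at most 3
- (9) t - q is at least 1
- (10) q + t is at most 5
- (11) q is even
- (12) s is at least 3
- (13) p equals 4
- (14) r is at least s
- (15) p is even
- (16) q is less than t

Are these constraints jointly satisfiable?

Unsatisfiable

From constraints 5 and 14: s ≤ r ≤ 3. From constraints 1 and 7: p ≤ q ≤ 2. Hence s + p ≤ 5. But constraint 2 requires s + p = 7, and 7 > 5. Contradiction.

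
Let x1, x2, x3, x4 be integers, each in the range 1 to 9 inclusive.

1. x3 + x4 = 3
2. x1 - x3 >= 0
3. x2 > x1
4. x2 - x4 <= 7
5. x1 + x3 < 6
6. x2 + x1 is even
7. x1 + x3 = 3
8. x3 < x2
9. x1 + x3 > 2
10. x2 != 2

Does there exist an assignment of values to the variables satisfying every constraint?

Satisfiable

The assignment x1 = 2, x2 = 8, x3 = 1, x4 = 2 works:
  constraint 1 holds since x3 + x4 = 3.
  constraint 2 holds since x1 - x3 = 1.
The rest check out directly.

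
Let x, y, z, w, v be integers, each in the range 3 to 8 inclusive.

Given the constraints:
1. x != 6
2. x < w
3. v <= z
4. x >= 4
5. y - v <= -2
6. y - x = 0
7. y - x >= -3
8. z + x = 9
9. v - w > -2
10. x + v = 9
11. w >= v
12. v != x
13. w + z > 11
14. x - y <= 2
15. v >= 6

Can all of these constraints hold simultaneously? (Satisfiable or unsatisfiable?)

From constraints 3 and 15: z ≥ v ≥ 6. From constraint 4: x ≥ 4. Hence z + x ≥ 10. But constraint 8 requires z + x = 9, and 9 < 10. Contradiction.

Unsatisfiable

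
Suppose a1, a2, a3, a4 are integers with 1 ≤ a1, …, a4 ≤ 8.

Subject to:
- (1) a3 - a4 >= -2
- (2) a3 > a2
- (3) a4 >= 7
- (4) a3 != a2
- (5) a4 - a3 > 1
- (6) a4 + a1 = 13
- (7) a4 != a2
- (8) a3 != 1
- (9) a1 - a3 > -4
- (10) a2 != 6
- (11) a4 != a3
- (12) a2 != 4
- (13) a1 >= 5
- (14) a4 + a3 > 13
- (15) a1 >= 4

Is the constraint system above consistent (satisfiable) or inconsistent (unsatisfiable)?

One satisfying assignment is a1 = 5, a2 = 1, a3 = 6, a4 = 8.
For the less obvious constraints — constraint 1: a3 - a4 = -2; constraint 5: a4 - a3 = 2 — and the others hold by inspection.

Satisfiable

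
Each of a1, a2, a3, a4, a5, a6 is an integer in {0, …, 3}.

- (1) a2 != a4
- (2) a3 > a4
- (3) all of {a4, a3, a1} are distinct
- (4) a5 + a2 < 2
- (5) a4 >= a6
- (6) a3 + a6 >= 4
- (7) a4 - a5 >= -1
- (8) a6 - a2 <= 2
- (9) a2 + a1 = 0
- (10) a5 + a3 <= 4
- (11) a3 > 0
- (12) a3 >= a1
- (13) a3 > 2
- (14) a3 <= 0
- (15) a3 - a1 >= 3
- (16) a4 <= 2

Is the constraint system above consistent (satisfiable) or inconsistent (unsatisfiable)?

Unsatisfiable

From constraint 14: a3 ≤ 0. From constraints 5 and 16: a6 ≤ a4 ≤ 2. Hence a3 + a6 ≤ 2. But constraint 6 requires a3 + a6 ≥ 4, and 4 > 2. Contradiction.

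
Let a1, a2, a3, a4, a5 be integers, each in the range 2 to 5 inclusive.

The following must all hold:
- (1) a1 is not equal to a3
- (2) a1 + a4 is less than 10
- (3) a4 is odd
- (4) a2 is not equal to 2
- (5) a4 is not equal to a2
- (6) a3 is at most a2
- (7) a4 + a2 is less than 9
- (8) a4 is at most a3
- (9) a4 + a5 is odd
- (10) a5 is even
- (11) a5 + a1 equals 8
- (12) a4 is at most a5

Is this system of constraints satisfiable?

Satisfiable

The assignment a1 = 4, a2 = 5, a3 = 5, a4 = 3, a5 = 4 works:
  constraint 2 holds since a1 + a4 = 7.
  constraint 7 holds since a4 + a2 = 8.
The rest check out directly.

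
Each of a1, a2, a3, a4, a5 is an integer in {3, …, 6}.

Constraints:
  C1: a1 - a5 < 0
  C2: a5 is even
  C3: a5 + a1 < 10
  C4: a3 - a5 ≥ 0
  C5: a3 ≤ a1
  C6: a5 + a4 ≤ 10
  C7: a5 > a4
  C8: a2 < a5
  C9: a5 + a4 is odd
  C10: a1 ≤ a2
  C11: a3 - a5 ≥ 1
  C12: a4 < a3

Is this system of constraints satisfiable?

Constraints 4, 5, 8, and 10 give a5 ≤ a3, a3 ≤ a1, a1 ≤ a2, a2 < a5. Chaining: a5 ≤ a3 ≤ a1 ≤ a2 < a5, which forces a5 < a5 — impossible.

Unsatisfiable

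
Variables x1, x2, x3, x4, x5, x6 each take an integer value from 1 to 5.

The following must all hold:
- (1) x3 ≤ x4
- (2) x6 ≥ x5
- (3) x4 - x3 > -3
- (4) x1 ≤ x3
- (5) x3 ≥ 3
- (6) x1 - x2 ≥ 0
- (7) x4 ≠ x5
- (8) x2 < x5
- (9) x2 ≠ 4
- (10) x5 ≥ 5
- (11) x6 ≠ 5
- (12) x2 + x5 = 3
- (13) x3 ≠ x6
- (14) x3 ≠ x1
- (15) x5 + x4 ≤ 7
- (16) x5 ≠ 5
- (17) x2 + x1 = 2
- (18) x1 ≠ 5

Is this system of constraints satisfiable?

From constraint 10: x5 ≥ 5. From constraints 1 and 5: x4 ≥ x3 ≥ 3. Hence x5 + x4 ≥ 8. But constraint 15 requires x5 + x4 ≤ 7, and 7 < 8. Contradiction.

Unsatisfiable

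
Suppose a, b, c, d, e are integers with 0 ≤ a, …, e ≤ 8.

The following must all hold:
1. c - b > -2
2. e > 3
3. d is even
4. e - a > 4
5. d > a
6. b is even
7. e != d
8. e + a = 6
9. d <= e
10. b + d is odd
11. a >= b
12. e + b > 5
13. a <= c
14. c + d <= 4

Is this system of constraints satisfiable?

Constraint 6 makes b even and constraint 3 makes d even, so b + d must be even. Constraint 10 says b + d is odd — contradiction.

Unsatisfiable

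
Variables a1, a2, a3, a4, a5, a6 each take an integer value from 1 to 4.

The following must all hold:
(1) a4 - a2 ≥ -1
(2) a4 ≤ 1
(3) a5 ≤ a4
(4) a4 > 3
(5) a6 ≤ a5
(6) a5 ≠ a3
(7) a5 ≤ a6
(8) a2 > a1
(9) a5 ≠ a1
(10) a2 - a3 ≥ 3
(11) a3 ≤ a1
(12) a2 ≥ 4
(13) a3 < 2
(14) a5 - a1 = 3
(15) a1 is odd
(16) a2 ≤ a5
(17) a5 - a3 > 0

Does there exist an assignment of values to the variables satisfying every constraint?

From constraints 12 and 16: a5 ≥ a2 and a2 ≥ 4, so a5 ≥ 4. From constraints 2 and 3: a5 ≤ a4 and a4 ≤ 1, so a5 ≤ 1. But 1 < 4, so no value of a5 works.

Unsatisfiable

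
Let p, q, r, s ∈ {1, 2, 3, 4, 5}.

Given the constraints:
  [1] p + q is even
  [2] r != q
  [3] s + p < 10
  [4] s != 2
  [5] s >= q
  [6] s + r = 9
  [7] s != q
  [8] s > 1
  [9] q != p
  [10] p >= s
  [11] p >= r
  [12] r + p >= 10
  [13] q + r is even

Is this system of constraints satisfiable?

Satisfiable

Take p = 5, q = 1, r = 5, s = 4. Then constraint 3: s + p = 9; constraint 6: s + r = 9, and every other listed constraint is also met.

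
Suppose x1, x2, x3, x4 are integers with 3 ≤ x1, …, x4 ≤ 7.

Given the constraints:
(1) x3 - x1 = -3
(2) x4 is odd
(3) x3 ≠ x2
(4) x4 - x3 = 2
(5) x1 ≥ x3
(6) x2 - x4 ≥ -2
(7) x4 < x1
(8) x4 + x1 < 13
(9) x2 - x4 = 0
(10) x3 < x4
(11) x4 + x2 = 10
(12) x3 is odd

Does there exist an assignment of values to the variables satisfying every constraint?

Satisfiable

The assignment x1 = 6, x2 = 5, x3 = 3, x4 = 5 works:
  constraint 1 holds since x3 - x1 = -3.
  constraint 4 holds since x4 - x3 = 2.
The rest check out directly.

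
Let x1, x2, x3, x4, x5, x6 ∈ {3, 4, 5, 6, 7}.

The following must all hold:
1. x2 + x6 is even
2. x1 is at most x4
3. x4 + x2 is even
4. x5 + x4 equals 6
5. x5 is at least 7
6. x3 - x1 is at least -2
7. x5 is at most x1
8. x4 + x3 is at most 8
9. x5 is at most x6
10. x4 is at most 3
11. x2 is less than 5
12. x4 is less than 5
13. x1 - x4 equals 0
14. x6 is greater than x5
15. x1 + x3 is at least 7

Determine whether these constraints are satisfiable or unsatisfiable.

From constraints 5 and 7: x1 ≥ x5 and x5 ≥ 7, so x1 ≥ 7. From constraints 2 and 10: x1 ≤ x4 and x4 ≤ 3, so x1 ≤ 3. But 3 < 7, so no value of x1 works.

Unsatisfiable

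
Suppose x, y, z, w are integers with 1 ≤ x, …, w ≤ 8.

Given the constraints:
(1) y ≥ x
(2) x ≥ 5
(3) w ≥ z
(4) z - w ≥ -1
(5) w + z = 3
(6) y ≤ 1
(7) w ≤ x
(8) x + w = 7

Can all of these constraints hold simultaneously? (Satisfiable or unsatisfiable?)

From constraints 1 and 2: y ≥ x and x ≥ 5, so y ≥ 5. From constraint 6: y ≤ 1. But 1 < 5, so no value of y works.

Unsatisfiable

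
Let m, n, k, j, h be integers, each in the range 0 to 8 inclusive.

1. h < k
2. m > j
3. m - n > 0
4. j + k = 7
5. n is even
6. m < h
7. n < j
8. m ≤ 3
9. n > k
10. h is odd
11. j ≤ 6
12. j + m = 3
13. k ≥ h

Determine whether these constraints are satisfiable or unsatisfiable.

Constraints 1, 2, 6, 7, and 9 give j < m, m < h, h < k, k < n, n < j. Chaining: j < m < h < k < n < j, which forces j < j — impossible.

Unsatisfiable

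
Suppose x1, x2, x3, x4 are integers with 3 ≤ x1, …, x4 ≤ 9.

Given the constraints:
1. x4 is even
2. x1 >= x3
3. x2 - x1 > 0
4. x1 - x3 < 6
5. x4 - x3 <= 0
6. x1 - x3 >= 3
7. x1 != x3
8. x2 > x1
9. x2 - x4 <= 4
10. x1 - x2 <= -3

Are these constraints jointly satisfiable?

Constraints 5, 6, 9, and 10 give x3 − x4 ≥ 0, x4 − x2 ≥ -4, x2 − x1 ≥ 3, x1 − x3 ≥ 3.
Adding all 4 inequalities: the left sides telescope to 0, and the right sides sum to 0 + (-4) + 3 + 3 = 2. So 0 ≥ 2, which is false.

Unsatisfiable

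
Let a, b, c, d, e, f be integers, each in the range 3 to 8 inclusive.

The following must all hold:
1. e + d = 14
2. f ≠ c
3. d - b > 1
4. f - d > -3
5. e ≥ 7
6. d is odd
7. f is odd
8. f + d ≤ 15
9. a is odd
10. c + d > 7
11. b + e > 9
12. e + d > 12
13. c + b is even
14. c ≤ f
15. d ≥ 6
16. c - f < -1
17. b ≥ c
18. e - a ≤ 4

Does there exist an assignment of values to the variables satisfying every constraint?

Satisfiable

The assignment a = 5, b = 3, c = 3, d = 7, e = 7, f = 5 works:
  constraint 1 holds since e + d = 14.
  constraint 3 holds since d - b = 4.
  constraint 4 holds since f - d = -2.
The rest check out directly.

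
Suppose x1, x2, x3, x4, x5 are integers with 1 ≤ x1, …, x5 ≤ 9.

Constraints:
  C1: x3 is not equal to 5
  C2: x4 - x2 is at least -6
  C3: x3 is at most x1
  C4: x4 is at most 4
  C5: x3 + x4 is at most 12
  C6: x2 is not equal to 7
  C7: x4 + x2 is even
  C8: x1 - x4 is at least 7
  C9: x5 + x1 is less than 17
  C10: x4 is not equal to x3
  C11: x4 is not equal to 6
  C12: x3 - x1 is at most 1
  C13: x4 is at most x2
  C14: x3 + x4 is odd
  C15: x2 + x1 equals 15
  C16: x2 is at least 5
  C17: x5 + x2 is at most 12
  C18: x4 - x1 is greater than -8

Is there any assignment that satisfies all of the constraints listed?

Satisfiable

Try x1 = 9, x2 = 6, x3 = 9, x4 = 2, x5 = 6.
Check constraint 2: x4 - x2 = -4; constraint 5: x3 + x4 = 11; constraint 8: x1 - x4 = 7. The remaining constraints are straightforward to verify.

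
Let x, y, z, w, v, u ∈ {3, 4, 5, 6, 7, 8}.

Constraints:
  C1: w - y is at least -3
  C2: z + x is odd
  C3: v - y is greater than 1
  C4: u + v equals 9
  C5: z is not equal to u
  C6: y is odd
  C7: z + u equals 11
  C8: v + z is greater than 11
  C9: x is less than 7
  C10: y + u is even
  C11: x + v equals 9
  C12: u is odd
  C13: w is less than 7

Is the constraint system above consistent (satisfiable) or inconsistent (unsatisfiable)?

Try x = 3, y = 3, z = 8, w = 3, v = 6, u = 3.
Check constraint 1: w - y = 0; constraint 3: v - y = 3; constraint 4: u + v = 9. The remaining constraints are straightforward to verify.

Satisfiable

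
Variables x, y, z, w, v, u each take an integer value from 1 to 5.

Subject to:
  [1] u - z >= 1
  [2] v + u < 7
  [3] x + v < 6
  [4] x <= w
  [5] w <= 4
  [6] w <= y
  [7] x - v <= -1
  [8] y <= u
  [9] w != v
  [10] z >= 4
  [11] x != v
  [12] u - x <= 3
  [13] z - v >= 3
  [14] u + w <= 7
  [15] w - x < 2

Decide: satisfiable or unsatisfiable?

Constraints 1, 7, 12, and 13 give v − x ≥ 1, x − u ≥ -3, u − z ≥ 1, z − v ≥ 3.
Adding all 4 inequalities: the left sides telescope to 0, and the right sides sum to 1 + (-3) + 1 + 3 = 2. So 0 ≥ 2, which is false.

Unsatisfiable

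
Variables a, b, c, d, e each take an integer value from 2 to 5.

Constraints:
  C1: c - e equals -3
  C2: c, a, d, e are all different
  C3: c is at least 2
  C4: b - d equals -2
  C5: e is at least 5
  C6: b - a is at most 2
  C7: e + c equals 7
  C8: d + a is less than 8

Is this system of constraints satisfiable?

Setting (a, b, c, d, e) = (3, 2, 2, 4, 5) satisfies everything: constraint 1: c - e = -3; constraint 4: b - d = -2; constraint 6: b - a = -1, and the others follow.

Satisfiable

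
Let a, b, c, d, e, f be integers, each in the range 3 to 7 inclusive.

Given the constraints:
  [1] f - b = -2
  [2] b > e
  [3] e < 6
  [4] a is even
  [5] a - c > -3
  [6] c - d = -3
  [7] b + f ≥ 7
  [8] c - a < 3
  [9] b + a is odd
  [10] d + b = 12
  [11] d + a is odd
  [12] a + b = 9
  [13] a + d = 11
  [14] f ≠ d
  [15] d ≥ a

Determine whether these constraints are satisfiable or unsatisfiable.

Try a = 4, b = 5, c = 4, d = 7, e = 4, f = 3.
Check constraint 1: f - b = -2; constraint 5: a - c = 0; constraint 6: c - d = -3. The remaining constraints are straightforward to verify.

Satisfiable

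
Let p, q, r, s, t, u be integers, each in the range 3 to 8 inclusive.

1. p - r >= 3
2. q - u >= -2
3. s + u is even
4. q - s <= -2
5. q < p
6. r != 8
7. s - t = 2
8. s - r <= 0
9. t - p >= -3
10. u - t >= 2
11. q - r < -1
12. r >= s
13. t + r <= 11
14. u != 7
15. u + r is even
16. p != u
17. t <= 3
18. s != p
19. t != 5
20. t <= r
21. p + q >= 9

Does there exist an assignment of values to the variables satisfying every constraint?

Constraints 1, 2, 4, 8, 9, and 10 give q − u ≥ -2, u − t ≥ 2, t − p ≥ -3, p − r ≥ 3, r − s ≥ 0, s − q ≥ 2.
Adding all 6 inequalities: the left sides telescope to 0, and the right sides sum to (-2) + 2 + (-3) + 3 + 0 + 2 = 2. So 0 ≥ 2, which is false.

Unsatisfiable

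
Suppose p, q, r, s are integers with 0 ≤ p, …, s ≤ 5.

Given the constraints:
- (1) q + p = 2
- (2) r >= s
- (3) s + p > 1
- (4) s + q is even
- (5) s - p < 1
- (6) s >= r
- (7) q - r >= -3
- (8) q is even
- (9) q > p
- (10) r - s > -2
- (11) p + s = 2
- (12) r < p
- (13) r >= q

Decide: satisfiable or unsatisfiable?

Unsatisfiable

Constraints 9, 12, and 13 give q ≤ r, r < p, p < q. Chaining: q ≤ r < p < q, which forces q < q — impossible.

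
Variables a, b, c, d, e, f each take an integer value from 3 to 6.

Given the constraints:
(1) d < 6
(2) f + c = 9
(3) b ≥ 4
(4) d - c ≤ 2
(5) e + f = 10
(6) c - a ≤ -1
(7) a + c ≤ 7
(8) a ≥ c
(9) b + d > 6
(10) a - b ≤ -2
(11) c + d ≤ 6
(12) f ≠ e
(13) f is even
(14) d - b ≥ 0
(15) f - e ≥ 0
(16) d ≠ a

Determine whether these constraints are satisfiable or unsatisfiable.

Constraints 4, 6, 10, and 14 give a − c ≥ 1, c − d ≥ -2, d − b ≥ 0, b − a ≥ 2.
Adding all 4 inequalities: the left sides telescope to 0, and the right sides sum to 1 + (-2) + 0 + 2 = 1. So 0 ≥ 1, which is false.

Unsatisfiable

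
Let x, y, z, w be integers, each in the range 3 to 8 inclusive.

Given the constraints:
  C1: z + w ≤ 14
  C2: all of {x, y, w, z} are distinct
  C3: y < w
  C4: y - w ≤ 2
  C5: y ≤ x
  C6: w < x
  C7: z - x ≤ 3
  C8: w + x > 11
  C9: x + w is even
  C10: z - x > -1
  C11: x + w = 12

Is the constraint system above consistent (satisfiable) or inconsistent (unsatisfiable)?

One satisfying assignment is x = 7, y = 4, z = 8, w = 5.
For the less obvious constraints — constraint 1: z + w = 13; constraint 4: y - w = -1 — and the others hold by inspection.

Satisfiable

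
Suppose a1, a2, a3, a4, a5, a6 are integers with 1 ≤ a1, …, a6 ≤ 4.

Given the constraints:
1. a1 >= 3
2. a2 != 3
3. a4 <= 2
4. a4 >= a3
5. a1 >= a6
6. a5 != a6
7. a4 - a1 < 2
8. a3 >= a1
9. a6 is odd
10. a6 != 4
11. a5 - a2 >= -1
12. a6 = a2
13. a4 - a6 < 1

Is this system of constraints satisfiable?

Unsatisfiable

From constraints 1 and 8: a3 ≥ a1 and a1 ≥ 3, so a3 ≥ 3. From constraints 3 and 4: a3 ≤ a4 and a4 ≤ 2, so a3 ≤ 2. But 2 < 3, so no value of a3 works.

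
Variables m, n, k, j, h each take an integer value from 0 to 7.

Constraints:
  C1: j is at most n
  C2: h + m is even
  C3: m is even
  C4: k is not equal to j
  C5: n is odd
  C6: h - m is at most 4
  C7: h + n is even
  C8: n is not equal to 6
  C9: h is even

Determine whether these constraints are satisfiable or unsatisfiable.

Constraint 9 makes h even and constraint 5 makes n odd, so h + n must be odd. Constraint 7 says h + n is even — contradiction.

Unsatisfiable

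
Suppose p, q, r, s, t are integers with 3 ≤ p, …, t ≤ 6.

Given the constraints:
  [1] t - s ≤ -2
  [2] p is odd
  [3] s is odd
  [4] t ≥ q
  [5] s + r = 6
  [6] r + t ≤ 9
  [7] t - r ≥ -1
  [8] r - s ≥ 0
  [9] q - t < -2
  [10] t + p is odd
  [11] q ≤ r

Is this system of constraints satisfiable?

Unsatisfiable

Constraints 1, 7, and 8 give r − s ≥ 0, s − t ≥ 2, t − r ≥ -1.
Adding all 3 inequalities: the left sides telescope to 0, and the right sides sum to 0 + 2 + (-1) = 1. So 0 ≥ 1, which is false.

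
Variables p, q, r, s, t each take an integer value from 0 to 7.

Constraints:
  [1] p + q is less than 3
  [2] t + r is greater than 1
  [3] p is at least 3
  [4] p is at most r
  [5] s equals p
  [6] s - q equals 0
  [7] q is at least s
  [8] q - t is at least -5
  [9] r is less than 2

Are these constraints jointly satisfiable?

Unsatisfiable

From constraints 3 and 4: r ≥ p and p ≥ 3, so r ≥ 3. From constraint 9: r ≤ 1. But 1 < 3, so no value of r works.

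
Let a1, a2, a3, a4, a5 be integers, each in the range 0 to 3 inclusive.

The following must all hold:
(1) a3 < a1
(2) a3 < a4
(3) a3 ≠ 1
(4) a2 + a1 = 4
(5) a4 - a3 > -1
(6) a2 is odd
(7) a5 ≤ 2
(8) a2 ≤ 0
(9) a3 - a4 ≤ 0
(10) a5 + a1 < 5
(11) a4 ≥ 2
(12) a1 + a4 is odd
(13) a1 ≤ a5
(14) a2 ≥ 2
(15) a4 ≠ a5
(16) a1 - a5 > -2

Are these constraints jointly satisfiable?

Unsatisfiable

From constraint 8: a2 ≤ 0. From constraints 7 and 13: a1 ≤ a5 ≤ 2. Hence a2 + a1 ≤ 2. But constraint 4 requires a2 + a1 = 4, and 4 > 2. Contradiction.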